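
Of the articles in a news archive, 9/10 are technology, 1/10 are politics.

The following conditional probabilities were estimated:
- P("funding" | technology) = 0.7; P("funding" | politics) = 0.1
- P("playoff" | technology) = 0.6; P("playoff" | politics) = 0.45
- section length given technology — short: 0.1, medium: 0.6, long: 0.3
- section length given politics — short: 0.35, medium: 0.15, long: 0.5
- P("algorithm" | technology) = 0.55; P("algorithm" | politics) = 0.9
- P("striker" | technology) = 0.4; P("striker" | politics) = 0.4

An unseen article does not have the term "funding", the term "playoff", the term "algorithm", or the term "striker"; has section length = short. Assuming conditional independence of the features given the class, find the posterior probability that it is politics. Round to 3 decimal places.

0.263

technology: 0.9 × (1−0.7) × (1−0.6) × 0.1 × (1−0.55) × (1−0.4) = 0.002916
politics: 0.1 × (1−0.1) × (1−0.45) × 0.35 × (1−0.9) × (1−0.4) = 0.0010395
P(politics | x) = 0.0010395 / 0.0039555 ≈ 0.263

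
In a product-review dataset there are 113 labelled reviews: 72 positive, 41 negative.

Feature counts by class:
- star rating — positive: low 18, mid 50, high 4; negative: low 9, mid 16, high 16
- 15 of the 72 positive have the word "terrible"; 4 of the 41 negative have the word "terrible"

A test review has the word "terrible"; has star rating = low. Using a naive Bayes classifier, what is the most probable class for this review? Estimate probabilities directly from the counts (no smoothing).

positive

positive: (72/113) × (18/72) × (15/72) ≈ 0.0331858
negative: (41/113) × (9/41) × (4/41) ≈ 0.00777034
Highest score → positive.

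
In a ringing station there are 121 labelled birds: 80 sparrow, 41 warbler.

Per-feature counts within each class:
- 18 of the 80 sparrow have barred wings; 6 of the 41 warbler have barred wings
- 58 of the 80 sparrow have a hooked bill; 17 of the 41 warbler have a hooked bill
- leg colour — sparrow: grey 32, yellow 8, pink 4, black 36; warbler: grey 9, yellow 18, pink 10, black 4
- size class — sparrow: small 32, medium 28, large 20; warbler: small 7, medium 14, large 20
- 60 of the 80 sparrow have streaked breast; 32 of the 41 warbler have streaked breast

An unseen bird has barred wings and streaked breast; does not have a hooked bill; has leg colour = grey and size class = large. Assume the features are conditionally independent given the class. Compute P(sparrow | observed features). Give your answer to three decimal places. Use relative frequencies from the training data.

0.558

sparrow: (80/121) × (18/80) × (22/80) × (32/80) × (20/80) × (60/80) ≈ 0.00306818
warbler: (41/121) × (6/41) × (24/41) × (9/41) × (20/41) × (32/41) ≈ 0.00242585
P(sparrow | x) = 0.00306818 / 0.00549403 ≈ 0.558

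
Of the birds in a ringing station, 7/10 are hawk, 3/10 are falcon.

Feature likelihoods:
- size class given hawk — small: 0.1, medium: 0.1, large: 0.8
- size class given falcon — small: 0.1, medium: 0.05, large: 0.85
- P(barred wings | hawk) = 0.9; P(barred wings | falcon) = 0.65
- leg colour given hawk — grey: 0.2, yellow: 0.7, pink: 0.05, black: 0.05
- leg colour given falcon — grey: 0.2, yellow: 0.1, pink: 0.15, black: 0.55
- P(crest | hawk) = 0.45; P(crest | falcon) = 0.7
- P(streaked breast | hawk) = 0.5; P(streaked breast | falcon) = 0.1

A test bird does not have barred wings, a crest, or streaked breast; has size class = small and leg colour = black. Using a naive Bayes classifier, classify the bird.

hawk: 0.7 × 0.1 × (1−0.9) × 0.05 × (1−0.45) × (1−0.5) = 0.00009625
falcon: 0.3 × 0.1 × (1−0.65) × 0.55 × (1−0.7) × (1−0.1) = 0.00155925
Highest score → falcon.

falcon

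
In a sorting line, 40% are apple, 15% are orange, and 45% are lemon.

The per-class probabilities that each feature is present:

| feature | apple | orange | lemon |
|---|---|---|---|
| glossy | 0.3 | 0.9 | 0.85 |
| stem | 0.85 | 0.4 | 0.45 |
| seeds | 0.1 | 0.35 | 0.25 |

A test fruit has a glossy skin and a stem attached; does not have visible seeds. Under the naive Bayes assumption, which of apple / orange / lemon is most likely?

apple: 0.4 × 0.3 × 0.85 × (1−0.1) = 0.0918
orange: 0.15 × 0.9 × 0.4 × (1−0.35) = 0.0351
lemon: 0.45 × 0.85 × 0.45 × (1−0.25) = 0.12909375
Highest score → lemon.

lemon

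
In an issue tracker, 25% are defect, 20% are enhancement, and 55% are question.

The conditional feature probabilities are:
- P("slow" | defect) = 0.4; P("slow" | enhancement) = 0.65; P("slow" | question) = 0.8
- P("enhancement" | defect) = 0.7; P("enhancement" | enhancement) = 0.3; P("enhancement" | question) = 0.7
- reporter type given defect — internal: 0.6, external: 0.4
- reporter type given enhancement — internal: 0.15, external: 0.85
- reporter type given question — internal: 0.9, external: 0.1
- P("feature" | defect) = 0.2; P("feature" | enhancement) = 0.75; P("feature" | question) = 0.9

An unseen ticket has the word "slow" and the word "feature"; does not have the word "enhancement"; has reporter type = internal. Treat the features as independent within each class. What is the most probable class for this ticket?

defect: 0.25 × 0.4 × (1−0.7) × 0.6 × 0.2 = 0.0036
enhancement: 0.2 × 0.65 × (1−0.3) × 0.15 × 0.75 = 0.0102375
question: 0.55 × 0.8 × (1−0.7) × 0.9 × 0.9 = 0.10692
Highest score → question.

question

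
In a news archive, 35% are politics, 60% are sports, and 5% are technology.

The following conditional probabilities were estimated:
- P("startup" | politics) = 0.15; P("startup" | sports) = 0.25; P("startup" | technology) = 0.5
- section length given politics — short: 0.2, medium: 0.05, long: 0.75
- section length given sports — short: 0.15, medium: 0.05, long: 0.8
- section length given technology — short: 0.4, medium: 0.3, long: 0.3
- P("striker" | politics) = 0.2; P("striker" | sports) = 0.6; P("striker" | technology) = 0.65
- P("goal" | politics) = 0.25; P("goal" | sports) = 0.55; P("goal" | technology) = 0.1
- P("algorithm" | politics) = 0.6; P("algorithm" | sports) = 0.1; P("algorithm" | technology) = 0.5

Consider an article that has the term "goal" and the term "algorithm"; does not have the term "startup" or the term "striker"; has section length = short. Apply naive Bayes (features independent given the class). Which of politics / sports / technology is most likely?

politics

politics: 0.35 × (1−0.15) × 0.2 × (1−0.2) × 0.25 × 0.6 = 0.00714
sports: 0.6 × (1−0.25) × 0.15 × (1−0.6) × 0.55 × 0.1 = 0.001485
technology: 0.05 × (1−0.5) × 0.4 × (1−0.65) × 0.1 × 0.5 = 0.000175
Highest score → politics.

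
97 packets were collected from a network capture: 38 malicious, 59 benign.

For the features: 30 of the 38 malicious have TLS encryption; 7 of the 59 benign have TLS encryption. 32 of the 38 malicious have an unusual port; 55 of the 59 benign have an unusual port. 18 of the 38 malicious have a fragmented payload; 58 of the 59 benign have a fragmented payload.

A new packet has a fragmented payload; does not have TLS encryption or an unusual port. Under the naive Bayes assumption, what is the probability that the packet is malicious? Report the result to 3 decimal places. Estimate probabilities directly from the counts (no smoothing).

malicious: (38/97) × (8/38) × (6/38) × (18/38) ≈ 0.00616843
benign: (59/97) × (52/59) × (4/59) × (58/59) ≈ 0.0357286
P(malicious | x) = 0.00616843 / 0.04189703 ≈ 0.147

0.147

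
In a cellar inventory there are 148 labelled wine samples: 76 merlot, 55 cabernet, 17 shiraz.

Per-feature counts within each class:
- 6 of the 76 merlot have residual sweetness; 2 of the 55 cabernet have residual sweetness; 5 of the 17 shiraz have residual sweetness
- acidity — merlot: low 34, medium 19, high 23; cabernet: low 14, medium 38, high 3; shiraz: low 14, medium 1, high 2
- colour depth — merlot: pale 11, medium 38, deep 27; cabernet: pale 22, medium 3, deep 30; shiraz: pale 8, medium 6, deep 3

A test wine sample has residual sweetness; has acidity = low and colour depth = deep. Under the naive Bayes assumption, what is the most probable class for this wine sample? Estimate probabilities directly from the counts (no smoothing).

merlot: (76/148) × (6/76) × (34/76) × (27/76) ≈ 0.00644325
cabernet: (55/148) × (2/55) × (14/55) × (30/55) ≈ 0.00187626
shiraz: (17/148) × (5/17) × (14/17) × (3/17) ≈ 0.00490975
Highest score → merlot.

merlot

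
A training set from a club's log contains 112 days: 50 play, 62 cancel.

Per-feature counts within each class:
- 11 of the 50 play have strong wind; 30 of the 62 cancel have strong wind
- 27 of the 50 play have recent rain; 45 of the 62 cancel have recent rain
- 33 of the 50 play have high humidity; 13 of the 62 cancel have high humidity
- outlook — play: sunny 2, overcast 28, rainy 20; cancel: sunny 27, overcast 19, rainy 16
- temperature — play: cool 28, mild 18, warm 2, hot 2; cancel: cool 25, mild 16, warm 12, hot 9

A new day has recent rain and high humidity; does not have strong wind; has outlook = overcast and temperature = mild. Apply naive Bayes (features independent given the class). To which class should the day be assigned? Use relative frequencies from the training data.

play

play: (50/112) × (39/50) × (27/50) × (33/50) × (28/50) × (18/50) = 0.02501928
cancel: (62/112) × (32/62) × (45/62) × (13/62) × (19/62) × (16/62) ≈ 0.0034387
Highest score → play.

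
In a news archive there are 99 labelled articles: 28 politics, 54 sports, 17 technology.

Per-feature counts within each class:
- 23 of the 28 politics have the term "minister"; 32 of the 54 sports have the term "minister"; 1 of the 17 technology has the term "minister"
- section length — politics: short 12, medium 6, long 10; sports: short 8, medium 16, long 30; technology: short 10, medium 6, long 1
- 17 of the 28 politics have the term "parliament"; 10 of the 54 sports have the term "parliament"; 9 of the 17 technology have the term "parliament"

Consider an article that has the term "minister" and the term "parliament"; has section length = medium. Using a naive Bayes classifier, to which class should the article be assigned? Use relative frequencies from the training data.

politics

politics: (28/99) × (23/28) × (6/28) × (17/28) ≈ 0.0302257
sports: (54/99) × (32/54) × (16/54) × (10/54) ≈ 0.0177357
technology: (17/99) × (1/17) × (6/17) × (9/17) ≈ 0.00188739
Highest score → politics.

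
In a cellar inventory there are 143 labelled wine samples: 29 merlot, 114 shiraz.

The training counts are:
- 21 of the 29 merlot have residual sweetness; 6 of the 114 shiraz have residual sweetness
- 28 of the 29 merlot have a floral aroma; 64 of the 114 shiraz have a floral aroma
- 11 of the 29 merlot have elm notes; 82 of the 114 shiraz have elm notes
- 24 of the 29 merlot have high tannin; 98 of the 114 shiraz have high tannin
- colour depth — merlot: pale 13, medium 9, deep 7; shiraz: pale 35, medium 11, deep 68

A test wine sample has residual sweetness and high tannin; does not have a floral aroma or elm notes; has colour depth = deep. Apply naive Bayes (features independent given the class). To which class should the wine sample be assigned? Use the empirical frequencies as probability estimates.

merlot: (29/143) × (21/29) × (1/29) × (18/29) × (24/29) × (7/29) ≈ 0.000627875
shiraz: (114/143) × (6/114) × (50/114) × (32/114) × (98/114) × (68/114) ≈ 0.00264881
Highest score → shiraz.

shiraz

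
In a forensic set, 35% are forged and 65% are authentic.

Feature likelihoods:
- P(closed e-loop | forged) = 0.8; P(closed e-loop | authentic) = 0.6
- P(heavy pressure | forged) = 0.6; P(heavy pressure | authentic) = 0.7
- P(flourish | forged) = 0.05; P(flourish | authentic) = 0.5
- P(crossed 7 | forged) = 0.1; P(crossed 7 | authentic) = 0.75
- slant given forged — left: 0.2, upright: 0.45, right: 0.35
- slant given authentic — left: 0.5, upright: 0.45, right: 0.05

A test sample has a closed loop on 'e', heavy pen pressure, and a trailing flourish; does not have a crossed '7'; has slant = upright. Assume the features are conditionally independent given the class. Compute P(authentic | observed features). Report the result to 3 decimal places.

forged: 0.35 × 0.8 × 0.6 × 0.05 × (1−0.1) × 0.45 = 0.003402
authentic: 0.65 × 0.6 × 0.7 × 0.5 × (1−0.75) × 0.45 = 0.01535625
P(authentic | x) = 0.01535625 / 0.01875825 ≈ 0.819

0.819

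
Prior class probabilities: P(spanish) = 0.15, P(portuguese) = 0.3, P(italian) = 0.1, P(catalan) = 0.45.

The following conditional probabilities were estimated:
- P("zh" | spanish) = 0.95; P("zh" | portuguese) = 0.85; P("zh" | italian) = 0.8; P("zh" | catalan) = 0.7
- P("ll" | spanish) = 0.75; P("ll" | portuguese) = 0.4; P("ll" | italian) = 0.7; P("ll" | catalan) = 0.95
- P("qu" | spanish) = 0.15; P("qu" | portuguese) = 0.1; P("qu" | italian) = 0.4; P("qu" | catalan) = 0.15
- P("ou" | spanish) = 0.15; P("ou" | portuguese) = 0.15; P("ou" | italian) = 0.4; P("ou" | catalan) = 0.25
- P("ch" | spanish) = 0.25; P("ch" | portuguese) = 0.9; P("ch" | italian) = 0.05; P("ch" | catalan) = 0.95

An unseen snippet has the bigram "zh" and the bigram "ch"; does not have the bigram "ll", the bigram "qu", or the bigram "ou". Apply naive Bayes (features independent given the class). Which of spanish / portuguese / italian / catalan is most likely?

spanish: 0.15 × 0.95 × (1−0.75) × (1−0.15) × (1−0.15) × 0.25 = 0.006434765625
portuguese: 0.3 × 0.85 × (1−0.4) × (1−0.1) × (1−0.15) × 0.9 = 0.1053405
italian: 0.1 × 0.8 × (1−0.7) × (1−0.4) × (1−0.4) × 0.05 = 0.000432
catalan: 0.45 × 0.7 × (1−0.95) × (1−0.15) × (1−0.25) × 0.95 = 0.00953859375
Highest score → portuguese.

portuguese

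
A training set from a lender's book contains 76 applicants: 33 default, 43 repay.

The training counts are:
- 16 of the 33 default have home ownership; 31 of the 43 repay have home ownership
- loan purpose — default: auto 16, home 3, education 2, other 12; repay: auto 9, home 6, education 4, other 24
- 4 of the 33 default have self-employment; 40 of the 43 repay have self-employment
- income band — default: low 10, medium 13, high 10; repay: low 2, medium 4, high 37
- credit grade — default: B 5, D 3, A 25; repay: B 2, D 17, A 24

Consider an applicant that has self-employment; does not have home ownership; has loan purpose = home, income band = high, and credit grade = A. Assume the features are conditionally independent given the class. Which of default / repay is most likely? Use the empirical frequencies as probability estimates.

default: (33/76) × (17/33) × (3/33) × (4/33) × (10/33) × (25/33) ≈ 0.000565849
repay: (43/76) × (12/43) × (6/43) × (40/43) × (37/43) × (24/43) ≈ 0.00984279
Highest score → repay.

repay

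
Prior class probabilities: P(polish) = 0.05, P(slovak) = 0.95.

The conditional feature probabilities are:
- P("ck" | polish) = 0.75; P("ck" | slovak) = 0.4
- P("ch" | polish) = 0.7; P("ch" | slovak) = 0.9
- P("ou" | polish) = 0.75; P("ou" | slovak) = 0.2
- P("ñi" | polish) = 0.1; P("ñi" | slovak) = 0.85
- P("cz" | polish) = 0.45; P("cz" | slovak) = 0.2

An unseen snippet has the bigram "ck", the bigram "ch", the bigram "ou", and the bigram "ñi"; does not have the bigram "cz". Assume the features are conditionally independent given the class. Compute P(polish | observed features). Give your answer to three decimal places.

polish: 0.05 × 0.75 × 0.7 × 0.75 × 0.1 × (1−0.45) = 0.0010828125
slovak: 0.95 × 0.4 × 0.9 × 0.2 × 0.85 × (1−0.2) = 0.046512
P(polish | x) = 0.0010828125 / 0.0475948125 ≈ 0.023

0.023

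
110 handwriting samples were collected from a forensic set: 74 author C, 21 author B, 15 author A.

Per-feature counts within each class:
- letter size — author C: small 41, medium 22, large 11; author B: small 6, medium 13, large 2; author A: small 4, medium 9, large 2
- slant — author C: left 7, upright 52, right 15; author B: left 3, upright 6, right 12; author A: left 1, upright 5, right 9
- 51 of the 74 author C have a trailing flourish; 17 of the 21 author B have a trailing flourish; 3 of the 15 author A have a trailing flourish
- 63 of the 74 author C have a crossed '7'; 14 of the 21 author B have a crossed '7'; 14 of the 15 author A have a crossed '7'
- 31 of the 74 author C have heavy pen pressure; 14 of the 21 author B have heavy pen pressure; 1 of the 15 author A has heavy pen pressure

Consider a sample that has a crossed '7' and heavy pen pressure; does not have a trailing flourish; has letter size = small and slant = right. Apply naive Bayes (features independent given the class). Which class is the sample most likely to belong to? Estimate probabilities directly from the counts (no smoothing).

author C: (74/110) × (41/74) × (15/74) × (23/74) × (63/74) × (31/74) ≈ 0.00837502
author B: (21/110) × (6/21) × (12/21) × (4/21) × (14/21) × (14/21) ≈ 0.00263863
author A: (15/110) × (4/15) × (9/15) × (12/15) × (14/15) × (1/15) ≈ 0.00108606
Highest score → author C.

author C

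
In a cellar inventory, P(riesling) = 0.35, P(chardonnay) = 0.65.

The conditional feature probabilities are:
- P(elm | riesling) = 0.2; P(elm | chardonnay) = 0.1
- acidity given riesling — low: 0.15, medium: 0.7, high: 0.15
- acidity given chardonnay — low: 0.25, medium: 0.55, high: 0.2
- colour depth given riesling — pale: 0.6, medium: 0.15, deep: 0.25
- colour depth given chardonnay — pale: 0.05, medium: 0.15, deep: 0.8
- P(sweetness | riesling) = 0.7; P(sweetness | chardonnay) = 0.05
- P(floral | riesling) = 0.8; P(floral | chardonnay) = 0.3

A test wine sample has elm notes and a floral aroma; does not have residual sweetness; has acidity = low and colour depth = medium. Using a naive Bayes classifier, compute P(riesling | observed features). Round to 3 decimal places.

0.352

riesling: 0.35 × 0.2 × 0.15 × 0.15 × (1−0.7) × 0.8 = 0.000378
chardonnay: 0.65 × 0.1 × 0.25 × 0.15 × (1−0.05) × 0.3 = 0.0006946875
P(riesling | x) = 0.000378 / 0.0010726875 ≈ 0.352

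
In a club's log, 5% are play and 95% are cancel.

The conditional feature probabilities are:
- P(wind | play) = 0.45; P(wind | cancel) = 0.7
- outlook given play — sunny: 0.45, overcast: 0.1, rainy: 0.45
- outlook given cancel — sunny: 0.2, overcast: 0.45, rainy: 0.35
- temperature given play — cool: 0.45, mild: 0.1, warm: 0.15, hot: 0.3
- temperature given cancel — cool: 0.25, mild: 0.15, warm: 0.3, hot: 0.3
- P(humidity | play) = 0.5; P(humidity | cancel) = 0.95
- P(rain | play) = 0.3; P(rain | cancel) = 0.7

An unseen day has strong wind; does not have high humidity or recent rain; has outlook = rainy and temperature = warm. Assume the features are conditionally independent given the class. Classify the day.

cancel

play: 0.05 × 0.45 × 0.45 × 0.15 × (1−0.5) × (1−0.3) = 0.0005315625
cancel: 0.95 × 0.7 × 0.35 × 0.3 × (1−0.95) × (1−0.7) = 0.001047375
Highest score → cancel.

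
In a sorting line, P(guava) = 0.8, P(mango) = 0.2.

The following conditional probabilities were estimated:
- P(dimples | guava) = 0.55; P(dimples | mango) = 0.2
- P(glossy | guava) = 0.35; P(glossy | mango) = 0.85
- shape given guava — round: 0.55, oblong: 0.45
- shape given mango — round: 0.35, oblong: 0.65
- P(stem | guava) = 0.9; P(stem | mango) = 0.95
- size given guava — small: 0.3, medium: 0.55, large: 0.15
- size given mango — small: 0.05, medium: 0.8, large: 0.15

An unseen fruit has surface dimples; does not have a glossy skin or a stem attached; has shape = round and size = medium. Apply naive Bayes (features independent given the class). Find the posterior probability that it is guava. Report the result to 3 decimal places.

0.990

guava: 0.8 × 0.55 × (1−0.35) × 0.55 × (1−0.9) × 0.55 = 0.0086515
mango: 0.2 × 0.2 × (1−0.85) × 0.35 × (1−0.95) × 0.8 = 0.000084
P(guava | x) = 0.0086515 / 0.0087355 ≈ 0.990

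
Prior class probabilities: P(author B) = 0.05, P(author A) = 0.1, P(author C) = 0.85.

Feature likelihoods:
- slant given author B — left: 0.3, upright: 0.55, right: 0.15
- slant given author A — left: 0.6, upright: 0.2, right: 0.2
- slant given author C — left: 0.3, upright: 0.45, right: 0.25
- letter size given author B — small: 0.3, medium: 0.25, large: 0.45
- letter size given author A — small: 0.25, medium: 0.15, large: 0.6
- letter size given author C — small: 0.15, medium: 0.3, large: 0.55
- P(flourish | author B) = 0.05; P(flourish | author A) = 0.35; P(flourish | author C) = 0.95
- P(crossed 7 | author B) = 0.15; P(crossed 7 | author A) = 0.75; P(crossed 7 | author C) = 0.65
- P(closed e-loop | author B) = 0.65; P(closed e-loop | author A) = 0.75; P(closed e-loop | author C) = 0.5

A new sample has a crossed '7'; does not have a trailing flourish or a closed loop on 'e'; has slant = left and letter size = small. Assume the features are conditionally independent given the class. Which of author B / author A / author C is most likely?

author B: 0.05 × 0.3 × 0.3 × (1−0.05) × 0.15 × (1−0.65) = 0.0002244375
author A: 0.1 × 0.6 × 0.25 × (1−0.35) × 0.75 × (1−0.75) = 0.001828125
author C: 0.85 × 0.3 × 0.15 × (1−0.95) × 0.65 × (1−0.5) = 0.0006215625
Highest score → author A.

author A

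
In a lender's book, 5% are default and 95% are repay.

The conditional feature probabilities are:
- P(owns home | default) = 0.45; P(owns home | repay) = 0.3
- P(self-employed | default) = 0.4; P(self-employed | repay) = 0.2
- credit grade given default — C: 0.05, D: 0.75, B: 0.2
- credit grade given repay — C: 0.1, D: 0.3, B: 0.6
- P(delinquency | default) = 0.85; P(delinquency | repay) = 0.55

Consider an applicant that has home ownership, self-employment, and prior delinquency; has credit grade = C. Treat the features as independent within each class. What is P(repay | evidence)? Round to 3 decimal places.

default: 0.05 × 0.45 × 0.4 × 0.05 × 0.85 = 0.0003825
repay: 0.95 × 0.3 × 0.2 × 0.1 × 0.55 = 0.003135
P(repay | x) = 0.003135 / 0.0035175 ≈ 0.891

0.891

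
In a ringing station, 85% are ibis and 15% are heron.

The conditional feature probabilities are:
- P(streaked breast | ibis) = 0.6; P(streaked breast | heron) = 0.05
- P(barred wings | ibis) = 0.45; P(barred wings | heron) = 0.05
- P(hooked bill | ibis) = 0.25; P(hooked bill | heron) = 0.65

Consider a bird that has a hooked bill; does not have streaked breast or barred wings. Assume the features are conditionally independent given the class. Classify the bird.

heron

ibis: 0.85 × (1−0.6) × (1−0.45) × 0.25 = 0.04675
heron: 0.15 × (1−0.05) × (1−0.05) × 0.65 = 0.08799375
Highest score → heron.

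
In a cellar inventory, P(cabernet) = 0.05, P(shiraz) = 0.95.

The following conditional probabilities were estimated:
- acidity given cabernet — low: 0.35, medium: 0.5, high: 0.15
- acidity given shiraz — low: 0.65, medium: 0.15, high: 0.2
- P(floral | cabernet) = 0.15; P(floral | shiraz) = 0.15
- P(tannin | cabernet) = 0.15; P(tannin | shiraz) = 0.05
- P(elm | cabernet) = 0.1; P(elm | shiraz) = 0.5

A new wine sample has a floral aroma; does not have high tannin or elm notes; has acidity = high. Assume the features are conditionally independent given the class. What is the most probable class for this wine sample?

shiraz

cabernet: 0.05 × 0.15 × 0.15 × (1−0.15) × (1−0.1) = 0.000860625
shiraz: 0.95 × 0.2 × 0.15 × (1−0.05) × (1−0.5) = 0.0135375
Highest score → shiraz.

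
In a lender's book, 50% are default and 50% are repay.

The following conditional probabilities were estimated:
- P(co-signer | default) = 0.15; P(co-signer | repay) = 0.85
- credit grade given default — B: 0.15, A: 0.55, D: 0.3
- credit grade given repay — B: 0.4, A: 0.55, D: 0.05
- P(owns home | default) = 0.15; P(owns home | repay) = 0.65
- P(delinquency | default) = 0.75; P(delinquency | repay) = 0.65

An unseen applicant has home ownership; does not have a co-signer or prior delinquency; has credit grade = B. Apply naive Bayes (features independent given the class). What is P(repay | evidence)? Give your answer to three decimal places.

0.741

default: 0.5 × (1−0.15) × 0.15 × 0.15 × (1−0.75) = 0.002390625
repay: 0.5 × (1−0.85) × 0.4 × 0.65 × (1−0.65) = 0.006825
P(repay | x) = 0.006825 / 0.009215625 ≈ 0.741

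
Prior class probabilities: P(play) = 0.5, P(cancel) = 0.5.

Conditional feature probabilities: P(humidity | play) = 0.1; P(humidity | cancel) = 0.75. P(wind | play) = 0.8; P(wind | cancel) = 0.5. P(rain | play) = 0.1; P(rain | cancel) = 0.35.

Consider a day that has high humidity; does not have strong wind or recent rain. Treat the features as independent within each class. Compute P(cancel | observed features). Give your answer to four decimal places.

play: 0.5 × 0.1 × (1−0.8) × (1−0.1) = 0.009
cancel: 0.5 × 0.75 × (1−0.5) × (1−0.35) = 0.121875
P(cancel | x) = 0.121875 / 0.130875 ≈ 0.9312

0.9312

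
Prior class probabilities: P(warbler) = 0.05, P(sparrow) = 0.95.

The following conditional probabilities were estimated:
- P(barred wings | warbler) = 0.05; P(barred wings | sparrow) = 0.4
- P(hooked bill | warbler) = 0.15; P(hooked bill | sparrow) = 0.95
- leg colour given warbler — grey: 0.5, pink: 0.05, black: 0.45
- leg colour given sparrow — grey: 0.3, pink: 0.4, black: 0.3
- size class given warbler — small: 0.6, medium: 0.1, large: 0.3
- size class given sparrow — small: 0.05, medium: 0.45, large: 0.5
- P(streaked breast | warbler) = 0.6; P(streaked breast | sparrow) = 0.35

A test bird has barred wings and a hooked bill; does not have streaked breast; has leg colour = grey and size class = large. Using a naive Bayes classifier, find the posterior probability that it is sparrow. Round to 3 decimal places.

0.999

warbler: 0.05 × 0.05 × 0.15 × 0.5 × 0.3 × (1−0.6) = 0.0000225
sparrow: 0.95 × 0.4 × 0.95 × 0.3 × 0.5 × (1−0.35) = 0.0351975
P(sparrow | x) = 0.0351975 / 0.03522 ≈ 0.999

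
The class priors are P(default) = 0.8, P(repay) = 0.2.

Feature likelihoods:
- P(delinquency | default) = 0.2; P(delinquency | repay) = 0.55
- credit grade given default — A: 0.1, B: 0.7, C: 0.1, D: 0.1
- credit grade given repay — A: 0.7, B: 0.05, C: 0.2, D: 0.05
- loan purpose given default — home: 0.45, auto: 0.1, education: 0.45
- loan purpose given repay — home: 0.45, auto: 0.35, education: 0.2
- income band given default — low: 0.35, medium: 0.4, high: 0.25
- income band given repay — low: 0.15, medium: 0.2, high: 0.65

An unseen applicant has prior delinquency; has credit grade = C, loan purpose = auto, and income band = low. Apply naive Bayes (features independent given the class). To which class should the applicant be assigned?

default: 0.8 × 0.2 × 0.1 × 0.1 × 0.35 = 0.00056
repay: 0.2 × 0.55 × 0.2 × 0.35 × 0.15 = 0.001155
Highest score → repay.

repay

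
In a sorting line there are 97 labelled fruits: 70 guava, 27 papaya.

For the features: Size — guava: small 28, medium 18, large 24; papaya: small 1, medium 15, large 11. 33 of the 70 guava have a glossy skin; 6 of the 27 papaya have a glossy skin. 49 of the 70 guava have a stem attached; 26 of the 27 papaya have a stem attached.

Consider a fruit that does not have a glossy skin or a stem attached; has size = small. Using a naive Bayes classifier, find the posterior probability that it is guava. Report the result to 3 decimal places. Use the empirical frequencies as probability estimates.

guava: (70/97) × (28/70) × (37/70) × (21/70) ≈ 0.0457732
papaya: (27/97) × (1/27) × (21/27) × (1/27) ≈ 0.000296975
P(guava | x) = 0.0457732 / 0.046070175 ≈ 0.994

0.994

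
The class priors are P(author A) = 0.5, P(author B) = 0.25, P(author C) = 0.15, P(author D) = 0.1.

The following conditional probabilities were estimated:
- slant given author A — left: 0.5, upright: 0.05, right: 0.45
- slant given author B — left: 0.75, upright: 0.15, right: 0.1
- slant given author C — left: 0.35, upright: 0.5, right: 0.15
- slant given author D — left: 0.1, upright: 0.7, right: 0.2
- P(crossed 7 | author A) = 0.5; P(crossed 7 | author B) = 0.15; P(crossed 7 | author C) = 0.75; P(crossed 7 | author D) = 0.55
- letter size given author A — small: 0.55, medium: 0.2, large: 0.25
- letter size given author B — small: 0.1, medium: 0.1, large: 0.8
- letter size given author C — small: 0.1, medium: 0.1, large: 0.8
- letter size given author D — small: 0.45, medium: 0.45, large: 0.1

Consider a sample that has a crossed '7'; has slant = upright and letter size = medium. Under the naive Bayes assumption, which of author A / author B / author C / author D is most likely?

author A: 0.5 × 0.05 × 0.5 × 0.2 = 0.0025
author B: 0.25 × 0.15 × 0.15 × 0.1 = 0.0005625
author C: 0.15 × 0.5 × 0.75 × 0.1 = 0.005625
author D: 0.1 × 0.7 × 0.55 × 0.45 = 0.017325
Highest score → author D.

author D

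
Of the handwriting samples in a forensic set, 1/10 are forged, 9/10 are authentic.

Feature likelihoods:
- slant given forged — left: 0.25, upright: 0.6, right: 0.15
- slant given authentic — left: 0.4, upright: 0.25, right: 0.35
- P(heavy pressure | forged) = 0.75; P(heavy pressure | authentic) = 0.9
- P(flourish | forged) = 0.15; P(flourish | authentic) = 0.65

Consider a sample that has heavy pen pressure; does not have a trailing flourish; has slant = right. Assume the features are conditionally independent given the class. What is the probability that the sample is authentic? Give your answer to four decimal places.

forged: 0.1 × 0.15 × 0.75 × (1−0.15) = 0.0095625
authentic: 0.9 × 0.35 × 0.9 × (1−0.65) = 0.099225
P(authentic | x) = 0.099225 / 0.1087875 ≈ 0.9121

0.9121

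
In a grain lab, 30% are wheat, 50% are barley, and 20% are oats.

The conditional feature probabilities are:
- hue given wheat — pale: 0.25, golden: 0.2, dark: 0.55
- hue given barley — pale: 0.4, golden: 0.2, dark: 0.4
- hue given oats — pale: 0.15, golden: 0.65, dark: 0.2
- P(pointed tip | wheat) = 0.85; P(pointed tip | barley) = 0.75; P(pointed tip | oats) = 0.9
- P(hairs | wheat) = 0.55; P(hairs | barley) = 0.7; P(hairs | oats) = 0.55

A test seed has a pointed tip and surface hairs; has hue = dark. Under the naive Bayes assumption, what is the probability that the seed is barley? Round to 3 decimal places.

wheat: 0.3 × 0.55 × 0.85 × 0.55 = 0.0771375
barley: 0.5 × 0.4 × 0.75 × 0.7 = 0.105
oats: 0.2 × 0.2 × 0.9 × 0.55 = 0.0198
P(barley | x) = 0.105 / 0.2019375 ≈ 0.520

0.520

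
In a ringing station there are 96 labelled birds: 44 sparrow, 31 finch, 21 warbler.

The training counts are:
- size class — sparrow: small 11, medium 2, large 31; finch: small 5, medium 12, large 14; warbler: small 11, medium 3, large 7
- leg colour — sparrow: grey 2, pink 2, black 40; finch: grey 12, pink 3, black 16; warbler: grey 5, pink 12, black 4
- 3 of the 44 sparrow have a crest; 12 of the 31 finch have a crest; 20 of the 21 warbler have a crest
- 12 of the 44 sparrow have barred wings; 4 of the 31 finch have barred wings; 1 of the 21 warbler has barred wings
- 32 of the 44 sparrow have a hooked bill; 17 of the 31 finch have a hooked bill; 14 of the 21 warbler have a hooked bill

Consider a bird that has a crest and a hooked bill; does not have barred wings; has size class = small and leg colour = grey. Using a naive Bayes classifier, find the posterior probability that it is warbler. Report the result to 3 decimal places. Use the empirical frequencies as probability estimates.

sparrow: (44/96) × (11/44) × (2/44) × (3/44) × (32/44) × (32/44) ≈ 0.000187829
finch: (31/96) × (5/31) × (12/31) × (12/31) × (27/31) × (17/31) ≈ 0.00372758
warbler: (21/96) × (11/21) × (5/21) × (20/21) × (20/21) × (14/21) ≈ 0.0164969
P(warbler | x) = 0.0164969 / 0.020412309 ≈ 0.808

0.808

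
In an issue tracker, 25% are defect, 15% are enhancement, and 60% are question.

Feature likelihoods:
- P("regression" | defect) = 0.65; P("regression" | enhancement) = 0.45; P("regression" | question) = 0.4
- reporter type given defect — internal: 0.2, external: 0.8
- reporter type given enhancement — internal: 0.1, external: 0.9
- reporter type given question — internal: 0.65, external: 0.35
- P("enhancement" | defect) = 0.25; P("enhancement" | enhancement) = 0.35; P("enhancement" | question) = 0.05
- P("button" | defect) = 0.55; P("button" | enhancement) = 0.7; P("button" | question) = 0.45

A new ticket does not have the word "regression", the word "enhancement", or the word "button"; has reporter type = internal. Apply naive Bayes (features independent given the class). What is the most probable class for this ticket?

defect: 0.25 × (1−0.65) × 0.2 × (1−0.25) × (1−0.55) = 0.00590625
enhancement: 0.15 × (1−0.45) × 0.1 × (1−0.35) × (1−0.7) = 0.00160875
question: 0.6 × (1−0.4) × 0.65 × (1−0.05) × (1−0.45) = 0.122265
Highest score → question.

question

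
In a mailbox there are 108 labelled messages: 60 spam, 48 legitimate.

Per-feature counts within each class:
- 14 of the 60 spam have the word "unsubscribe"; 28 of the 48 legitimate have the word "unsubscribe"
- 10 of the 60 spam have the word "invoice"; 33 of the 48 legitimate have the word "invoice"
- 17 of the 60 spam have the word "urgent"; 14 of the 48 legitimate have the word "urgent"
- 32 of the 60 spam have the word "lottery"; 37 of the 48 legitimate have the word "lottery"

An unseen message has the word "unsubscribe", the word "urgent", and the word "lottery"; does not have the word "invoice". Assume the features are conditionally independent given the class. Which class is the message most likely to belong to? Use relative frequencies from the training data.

legitimate

spam: (60/108) × (14/60) × (50/60) × (17/60) × (32/60) ≈ 0.0163237
legitimate: (48/108) × (28/48) × (15/48) × (14/48) × (37/48) ≈ 0.0182151
Highest score → legitimate.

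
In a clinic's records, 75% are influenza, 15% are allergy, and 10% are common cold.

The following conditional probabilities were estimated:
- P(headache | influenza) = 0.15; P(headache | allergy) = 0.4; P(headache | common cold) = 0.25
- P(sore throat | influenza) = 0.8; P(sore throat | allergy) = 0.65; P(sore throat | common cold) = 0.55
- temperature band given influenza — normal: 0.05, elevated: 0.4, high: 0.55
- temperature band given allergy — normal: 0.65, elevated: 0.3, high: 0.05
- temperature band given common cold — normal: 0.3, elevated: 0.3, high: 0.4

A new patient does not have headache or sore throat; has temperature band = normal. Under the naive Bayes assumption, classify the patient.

influenza: 0.75 × (1−0.15) × (1−0.8) × 0.05 = 0.006375
allergy: 0.15 × (1−0.4) × (1−0.65) × 0.65 = 0.020475
common cold: 0.1 × (1−0.25) × (1−0.55) × 0.3 = 0.010125
Highest score → allergy.

allergy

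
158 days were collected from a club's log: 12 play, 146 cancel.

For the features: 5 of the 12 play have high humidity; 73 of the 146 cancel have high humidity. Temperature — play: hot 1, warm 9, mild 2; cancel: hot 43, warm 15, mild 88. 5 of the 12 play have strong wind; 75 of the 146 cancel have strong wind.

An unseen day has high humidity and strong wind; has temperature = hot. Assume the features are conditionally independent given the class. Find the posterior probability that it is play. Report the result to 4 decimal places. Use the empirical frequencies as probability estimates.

play: (12/158) × (5/12) × (1/12) × (5/12) ≈ 0.0010988
cancel: (146/158) × (73/146) × (43/146) × (75/146) ≈ 0.069902
P(play | x) = 0.0010988 / 0.0710008 ≈ 0.0155

0.0155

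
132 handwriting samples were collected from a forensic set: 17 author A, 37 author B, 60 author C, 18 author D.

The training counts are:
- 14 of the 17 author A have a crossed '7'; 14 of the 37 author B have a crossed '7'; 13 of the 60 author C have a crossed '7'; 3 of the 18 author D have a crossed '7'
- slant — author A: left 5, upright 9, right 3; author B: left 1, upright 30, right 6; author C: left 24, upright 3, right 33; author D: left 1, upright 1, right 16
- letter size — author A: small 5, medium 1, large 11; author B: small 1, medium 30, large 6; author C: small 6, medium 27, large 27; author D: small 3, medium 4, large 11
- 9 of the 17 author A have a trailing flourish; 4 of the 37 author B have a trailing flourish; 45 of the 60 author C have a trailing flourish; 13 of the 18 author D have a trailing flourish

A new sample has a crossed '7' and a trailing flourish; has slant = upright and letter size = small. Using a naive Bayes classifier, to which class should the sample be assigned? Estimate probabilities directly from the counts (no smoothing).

author A

author A: (17/132) × (14/17) × (9/17) × (5/17) × (9/17) ≈ 0.00874304
author B: (37/132) × (14/37) × (30/37) × (1/37) × (4/37) ≈ 0.000251264
author C: (60/132) × (13/60) × (3/60) × (6/60) × (45/60) ≈ 0.000369318
author D: (18/132) × (3/18) × (1/18) × (3/18) × (13/18) ≈ 0.000151983
Highest score → author A.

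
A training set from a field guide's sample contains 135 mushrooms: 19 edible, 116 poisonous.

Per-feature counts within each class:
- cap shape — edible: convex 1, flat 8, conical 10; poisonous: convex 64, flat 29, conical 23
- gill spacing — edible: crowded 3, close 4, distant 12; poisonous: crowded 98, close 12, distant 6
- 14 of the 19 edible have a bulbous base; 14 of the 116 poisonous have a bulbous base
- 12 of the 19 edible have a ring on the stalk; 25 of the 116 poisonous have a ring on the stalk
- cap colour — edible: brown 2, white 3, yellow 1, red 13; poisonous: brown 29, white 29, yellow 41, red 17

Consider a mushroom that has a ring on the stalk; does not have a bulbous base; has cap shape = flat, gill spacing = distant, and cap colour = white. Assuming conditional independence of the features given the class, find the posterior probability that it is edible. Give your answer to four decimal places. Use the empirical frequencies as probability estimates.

0.6511

edible: (19/135) × (8/19) × (12/19) × (5/19) × (12/19) × (3/19) ≈ 0.00098219
poisonous: (116/135) × (29/116) × (6/116) × (102/116) × (25/116) × (29/116) ≈ 0.000526407
P(edible | x) = 0.00098219 / 0.001508597 ≈ 0.6511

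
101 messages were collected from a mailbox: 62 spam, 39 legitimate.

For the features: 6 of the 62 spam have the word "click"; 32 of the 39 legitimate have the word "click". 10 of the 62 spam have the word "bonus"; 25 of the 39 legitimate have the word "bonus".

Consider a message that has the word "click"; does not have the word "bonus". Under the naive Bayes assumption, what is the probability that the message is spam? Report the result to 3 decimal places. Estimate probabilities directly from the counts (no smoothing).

spam: (62/101) × (6/62) × (52/62) ≈ 0.0498243
legitimate: (39/101) × (32/39) × (14/39) ≈ 0.113734
P(spam | x) = 0.0498243 / 0.1635583 ≈ 0.305

0.305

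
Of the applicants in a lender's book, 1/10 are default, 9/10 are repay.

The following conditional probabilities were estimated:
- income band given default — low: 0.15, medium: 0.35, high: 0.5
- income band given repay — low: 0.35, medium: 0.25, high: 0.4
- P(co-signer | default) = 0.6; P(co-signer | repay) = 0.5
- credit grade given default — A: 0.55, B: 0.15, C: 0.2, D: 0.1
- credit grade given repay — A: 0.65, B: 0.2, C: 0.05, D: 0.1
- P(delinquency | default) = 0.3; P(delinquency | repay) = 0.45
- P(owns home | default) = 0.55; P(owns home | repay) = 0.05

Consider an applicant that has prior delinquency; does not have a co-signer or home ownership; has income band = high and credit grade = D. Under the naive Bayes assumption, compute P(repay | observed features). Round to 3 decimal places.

0.966

default: 0.1 × 0.5 × (1−0.6) × 0.1 × 0.3 × (1−0.55) = 0.00027
repay: 0.9 × 0.4 × (1−0.5) × 0.1 × 0.45 × (1−0.05) = 0.007695
P(repay | x) = 0.007695 / 0.007965 ≈ 0.966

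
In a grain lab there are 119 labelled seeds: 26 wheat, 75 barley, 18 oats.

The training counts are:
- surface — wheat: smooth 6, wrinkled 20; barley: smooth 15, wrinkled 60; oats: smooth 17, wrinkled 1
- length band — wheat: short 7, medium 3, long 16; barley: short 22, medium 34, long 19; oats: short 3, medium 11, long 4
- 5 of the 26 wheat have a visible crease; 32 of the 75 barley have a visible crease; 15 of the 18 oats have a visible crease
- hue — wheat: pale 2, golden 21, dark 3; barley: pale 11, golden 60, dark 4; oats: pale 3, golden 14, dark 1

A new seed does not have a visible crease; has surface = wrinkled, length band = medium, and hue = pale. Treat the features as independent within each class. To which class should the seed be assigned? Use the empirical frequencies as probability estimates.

barley

wheat: (26/119) × (20/26) × (3/26) × (21/26) × (2/26) ≈ 0.00120485
barley: (75/119) × (60/75) × (34/75) × (43/75) × (11/75) ≈ 0.0192203
oats: (18/119) × (1/18) × (11/18) × (3/18) × (3/18) ≈ 0.00014265
Highest score → barley.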